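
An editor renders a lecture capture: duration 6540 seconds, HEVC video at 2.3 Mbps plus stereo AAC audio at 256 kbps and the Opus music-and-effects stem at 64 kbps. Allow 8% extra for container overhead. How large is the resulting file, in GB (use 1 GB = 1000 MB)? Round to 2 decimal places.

2.31 GB

Audio total: 256 + 64 = 320 kbps = 0.320 Mbps.
Total bitrate: 2.3 + 0.320 = 2.620 Mbps.
Stream data: 2.620 Mbps × 6540 s = 17134.8 Mb.
With 8% container overhead: ×1.08.
18,506 Mb ÷ 8 = 2,313 MB → 2.313 GB.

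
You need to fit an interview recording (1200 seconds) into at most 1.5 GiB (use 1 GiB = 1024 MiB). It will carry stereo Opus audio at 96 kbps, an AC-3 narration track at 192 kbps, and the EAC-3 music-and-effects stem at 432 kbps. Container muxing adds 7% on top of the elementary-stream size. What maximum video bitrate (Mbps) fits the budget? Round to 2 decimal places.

Budget: 1.5 GiB = 12884.9 Mb.
Stream payload after overhead: 12884.9 / 1.07 = 12042.0 Mb.
Total bitrate budget: 12042.0 Mb / 1200 s = 10.035 Mbps.
Audio total: 96 + 192 + 432 = 720 kbps = 0.720 Mbps.
Video: 10.035 − 0.720 = 9.315 Mbps.

9.31 Mbps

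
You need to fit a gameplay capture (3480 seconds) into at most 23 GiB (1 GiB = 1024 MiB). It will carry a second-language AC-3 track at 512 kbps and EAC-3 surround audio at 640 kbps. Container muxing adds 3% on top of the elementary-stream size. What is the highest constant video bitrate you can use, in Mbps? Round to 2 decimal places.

53.97 Mbps

Budget: 23 GiB = 197568.5 Mb.
Stream payload after overhead: 197568.5 / 1.03 = 191814.1 Mb.
Total bitrate budget: 191814.1 Mb / 3480 s = 55.119 Mbps.
Audio total: 512 + 640 = 1152 kbps = 1.152 Mbps.
Video: 55.119 − 1.152 = 53.967 Mbps.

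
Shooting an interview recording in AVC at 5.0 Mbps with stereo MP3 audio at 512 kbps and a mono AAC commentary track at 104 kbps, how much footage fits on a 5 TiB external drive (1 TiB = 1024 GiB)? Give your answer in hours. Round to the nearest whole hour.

2175 hours

Audio total: 512 + 104 = 616 kbps = 0.616 Mbps.
Total bitrate: 5.0 + 0.616 = 5.616 Mbps.
Capacity: 5 TiB = 43,980,465 Mb.
Recording time: 43,980,465 / 5.616 = 7,831,279 s ≈ 2,175 hours.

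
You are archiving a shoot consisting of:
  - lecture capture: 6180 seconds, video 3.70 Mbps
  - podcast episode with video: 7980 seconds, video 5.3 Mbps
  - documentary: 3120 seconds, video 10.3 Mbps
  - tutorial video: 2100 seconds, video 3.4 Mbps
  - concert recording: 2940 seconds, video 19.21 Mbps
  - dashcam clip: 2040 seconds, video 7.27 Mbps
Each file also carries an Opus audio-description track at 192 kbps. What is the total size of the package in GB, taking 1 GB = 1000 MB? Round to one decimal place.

Audio: 192 kbps = 0.192 Mbps.
lecture capture: 3.892 Mbps × 6180 s = 24052.6 Mb
podcast episode with video: 5.492 Mbps × 7980 s = 43826.2 Mb
documentary: 10.492 Mbps × 3120 s = 32735.0 Mb
tutorial video: 3.592 Mbps × 2100 s = 7543.2 Mb
concert recording: 19.402 Mbps × 2940 s = 57041.9 Mb
dashcam clip: 7.462 Mbps × 2040 s = 15222.5 Mb
Total: 180421.3 Mb = 22552.7 MB.
= 22.55 GB.

22.6 GB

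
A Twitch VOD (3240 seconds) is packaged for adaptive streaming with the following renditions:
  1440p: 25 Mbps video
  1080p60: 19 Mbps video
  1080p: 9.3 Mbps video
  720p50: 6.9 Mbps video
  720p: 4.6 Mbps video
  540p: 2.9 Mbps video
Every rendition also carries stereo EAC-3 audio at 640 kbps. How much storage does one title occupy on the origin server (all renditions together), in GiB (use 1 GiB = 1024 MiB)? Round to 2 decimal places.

Audio: 640 kbps = 0.640 Mbps.
Sum of rendition bitrates: (25+0.640) + (19+0.640) + (9.3+0.640) + (6.9+0.640) + (4.6+0.640) + (2.9+0.640) = 71.540 Mbps.
× 3240 s = 231,790 Mb = 28,974 MB = 26.98 GiB.

26.98 GiB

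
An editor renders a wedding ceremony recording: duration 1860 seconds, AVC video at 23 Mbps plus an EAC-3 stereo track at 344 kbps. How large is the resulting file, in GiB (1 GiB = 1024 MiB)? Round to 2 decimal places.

Audio: 344 kbps = 0.344 Mbps.
Total bitrate: 23 + 0.344 = 23.344 Mbps.
Stream data: 23.344 Mbps × 1860 s = 43419.8 Mb.
43,420 Mb = 5,427,480,000 bytes ÷ 1,073,741,824 = 5.055 GiB.

5.05 GiB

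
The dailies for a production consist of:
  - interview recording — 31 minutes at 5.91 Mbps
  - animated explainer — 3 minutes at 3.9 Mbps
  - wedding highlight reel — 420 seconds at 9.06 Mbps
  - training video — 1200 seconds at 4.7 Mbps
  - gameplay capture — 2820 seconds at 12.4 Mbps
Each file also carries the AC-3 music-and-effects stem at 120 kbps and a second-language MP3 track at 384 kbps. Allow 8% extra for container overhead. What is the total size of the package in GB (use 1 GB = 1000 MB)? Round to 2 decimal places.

8.02 GB

Audio total: 120 + 384 = 504 kbps = 0.504 Mbps.
interview recording: 6.414 Mbps × 1860 s × 1.08 = 12884.4 Mb
animated explainer: 4.404 Mbps × 180 s × 1.08 = 856.1 Mb
wedding highlight reel: 9.564 Mbps × 420 s × 1.08 = 4338.2 Mb
training video: 5.204 Mbps × 1200 s × 1.08 = 6744.4 Mb
gameplay capture: 12.904 Mbps × 2820 s × 1.08 = 39300.4 Mb
Total: 64123.6 Mb = 8015.5 MB.
= 8.015 GB.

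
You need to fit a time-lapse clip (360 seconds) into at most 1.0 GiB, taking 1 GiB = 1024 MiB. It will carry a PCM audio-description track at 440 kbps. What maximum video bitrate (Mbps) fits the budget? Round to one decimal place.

Budget: 1.0 GiB = 8589.9 Mb.
Total bitrate budget: 8589.9 Mb / 360 s = 23.861 Mbps.
Audio: 440 kbps = 0.440 Mbps.
Video: 23.861 − 0.440 = 23.421 Mbps.

23.4 Mbps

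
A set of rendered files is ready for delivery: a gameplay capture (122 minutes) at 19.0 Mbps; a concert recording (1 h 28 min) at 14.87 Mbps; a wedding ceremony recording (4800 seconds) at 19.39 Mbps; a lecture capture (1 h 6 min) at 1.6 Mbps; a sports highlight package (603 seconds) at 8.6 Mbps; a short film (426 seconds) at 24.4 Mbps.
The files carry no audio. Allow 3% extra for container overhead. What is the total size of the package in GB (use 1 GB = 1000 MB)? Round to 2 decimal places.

42.82 GB

gameplay capture: 19.000 Mbps × 7320 s × 1.03 = 143252.4 Mb
concert recording: 14.870 Mbps × 5280 s × 1.03 = 80869.0 Mb
wedding ceremony recording: 19.390 Mbps × 4800 s × 1.03 = 95864.2 Mb
lecture capture: 1.600 Mbps × 3960 s × 1.03 = 6526.1 Mb
sports highlight package: 8.600 Mbps × 603 s × 1.03 = 5341.4 Mb
short film: 24.400 Mbps × 426 s × 1.03 = 10706.2 Mb
Total: 342559.3 Mb = 42819.9 MB.
= 42.82 GB.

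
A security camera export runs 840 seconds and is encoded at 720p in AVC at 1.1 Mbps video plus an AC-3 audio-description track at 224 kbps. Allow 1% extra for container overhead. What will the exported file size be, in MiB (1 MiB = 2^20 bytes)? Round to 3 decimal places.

133.906 MiB

Audio: 224 kbps = 0.224 Mbps.
Total bitrate: 1.1 + 0.224 = 1.324 Mbps.
Stream data: 1.324 Mbps × 840 s = 1112.2 Mb.
With 1% container overhead: ×1.01.
1,123 Mb = 140,410,200 bytes ÷ 1,048,576 = 133.9 MiB.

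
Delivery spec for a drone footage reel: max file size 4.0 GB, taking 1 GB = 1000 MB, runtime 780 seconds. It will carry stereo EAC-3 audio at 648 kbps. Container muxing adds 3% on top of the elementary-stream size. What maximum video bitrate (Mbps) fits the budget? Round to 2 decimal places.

Budget: 4.0 GB = 32000.0 Mb.
Stream payload after overhead: 32000.0 / 1.03 = 31068.0 Mb.
Total bitrate budget: 31068.0 Mb / 780 s = 39.831 Mbps.
Audio: 648 kbps = 0.648 Mbps.
Video: 39.831 − 0.648 = 39.183 Mbps.

39.18 Mbps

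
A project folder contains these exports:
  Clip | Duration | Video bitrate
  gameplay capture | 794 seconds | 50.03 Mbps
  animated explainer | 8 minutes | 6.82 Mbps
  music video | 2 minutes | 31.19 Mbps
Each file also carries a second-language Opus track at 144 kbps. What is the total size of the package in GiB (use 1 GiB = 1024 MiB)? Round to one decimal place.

5.5 GiB

Audio: 144 kbps = 0.144 Mbps.
gameplay capture: 50.174 Mbps × 794 s = 39838.2 Mb
animated explainer: 6.964 Mbps × 480 s = 3342.7 Mb
music video: 31.334 Mbps × 120 s = 3760.1 Mb
Total: 46941.0 Mb = 5867.6 MB.
= 5.465 GiB.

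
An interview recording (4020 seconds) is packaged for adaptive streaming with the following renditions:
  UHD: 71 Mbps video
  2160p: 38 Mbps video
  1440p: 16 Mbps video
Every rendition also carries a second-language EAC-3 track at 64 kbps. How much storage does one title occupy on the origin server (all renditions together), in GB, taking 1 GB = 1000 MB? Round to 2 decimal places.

Audio: 64 kbps = 0.064 Mbps.
Sum of rendition bitrates: (71+0.064) + (38+0.064) + (16+0.064) = 125.192 Mbps.
× 4020 s = 503,272 Mb = 62,909 MB = 62.91 GB.

62.91 GB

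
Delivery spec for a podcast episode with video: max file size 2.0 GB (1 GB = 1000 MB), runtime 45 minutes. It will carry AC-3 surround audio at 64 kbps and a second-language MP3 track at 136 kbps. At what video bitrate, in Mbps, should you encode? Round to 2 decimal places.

Budget: 2.0 GB = 16000.0 Mb.
45 min = 2700 s
Total bitrate budget: 16000.0 Mb / 2700 s = 5.926 Mbps.
Audio total: 64 + 136 = 200 kbps = 0.200 Mbps.
Video: 5.926 − 0.200 = 5.726 Mbps.

5.73 Mbps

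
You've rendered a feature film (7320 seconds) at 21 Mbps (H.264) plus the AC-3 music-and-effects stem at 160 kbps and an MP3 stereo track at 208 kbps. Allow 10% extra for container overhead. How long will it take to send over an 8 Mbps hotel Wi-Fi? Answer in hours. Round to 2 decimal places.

5.97 hours

Audio total: 160 + 208 = 368 kbps = 0.368 Mbps.
Total bitrate: 21.368 Mbps.
File: 21.368 Mbps × 7320 s = 156413.8 Mb.
With 10% container overhead: ×1.10. → 172055.1 Mb.
At 8 Mbps: 172055.1 / 8 = 21506.9 s ≈ 5.97 hours.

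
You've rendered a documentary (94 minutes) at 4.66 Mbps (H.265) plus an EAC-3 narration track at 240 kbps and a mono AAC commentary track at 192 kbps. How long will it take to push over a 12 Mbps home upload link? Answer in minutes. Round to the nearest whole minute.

40 minutes

94 min = 5640 s
Audio total: 240 + 192 = 432 kbps = 0.432 Mbps.
Total bitrate: 5.092 Mbps.
File: 5.092 Mbps × 5640 s = 28718.9 Mb.
At 12 Mbps: 28718.9 / 12 = 2393.2 s ≈ 39.9 minutes.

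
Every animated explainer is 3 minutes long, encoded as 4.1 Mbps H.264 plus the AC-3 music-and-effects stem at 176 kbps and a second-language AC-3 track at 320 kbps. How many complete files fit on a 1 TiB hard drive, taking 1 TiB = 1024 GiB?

3 min = 180 s
Audio total: 176 + 320 = 496 kbps = 0.496 Mbps.
Total bitrate: 4.596 Mbps.
Per item: 4.596 Mbps × 180 s = 827.3 Mb = 103.4 MB.
Capacity: 1 TiB = 8,796,093 Mb; 10632.55 items → 10632 complete.

10632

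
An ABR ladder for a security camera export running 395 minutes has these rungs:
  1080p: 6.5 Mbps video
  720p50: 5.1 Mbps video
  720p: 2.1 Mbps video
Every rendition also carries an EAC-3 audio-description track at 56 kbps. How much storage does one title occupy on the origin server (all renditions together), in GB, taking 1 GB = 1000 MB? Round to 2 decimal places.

41.08 GB

395 min = 23700 s
Audio: 56 kbps = 0.056 Mbps.
Sum of rendition bitrates: (6.5+0.056) + (5.1+0.056) + (2.1+0.056) = 13.868 Mbps.
× 23700 s = 328,672 Mb = 41,084 MB = 41.08 GB.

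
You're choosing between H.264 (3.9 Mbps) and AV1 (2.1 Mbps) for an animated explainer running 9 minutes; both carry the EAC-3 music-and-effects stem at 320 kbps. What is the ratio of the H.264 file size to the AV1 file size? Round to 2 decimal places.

1.74

9 min = 540 s
Audio: 320 kbps = 0.320 Mbps.
H.264: 4.220 Mbps × 540 s = 2278.8 Mb = 271.654 MiB.
AV1: 2.420 Mbps × 540 s = 1306.8 Mb = 155.783 MiB.
Ratio: 271.654 / 155.783 = 1.744.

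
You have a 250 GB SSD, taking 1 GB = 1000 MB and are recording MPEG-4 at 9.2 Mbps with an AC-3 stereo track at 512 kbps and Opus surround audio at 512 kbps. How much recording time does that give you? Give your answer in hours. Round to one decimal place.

54.3 hours

Audio total: 512 + 512 = 1024 kbps = 1.024 Mbps.
Total bitrate: 9.2 + 1.024 = 10.224 Mbps.
Capacity: 250 GB = 2,000,000 Mb.
Recording time: 2,000,000 / 10.224 = 195,618 s ≈ 54.3 hours.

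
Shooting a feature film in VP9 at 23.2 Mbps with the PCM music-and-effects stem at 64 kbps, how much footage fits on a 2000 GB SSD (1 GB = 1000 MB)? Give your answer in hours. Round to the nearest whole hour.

191 hours

Audio: 64 kbps = 0.064 Mbps.
Total bitrate: 23.2 + 0.064 = 23.264 Mbps.
Capacity: 2000 GB = 16,000,000 Mb.
Recording time: 16,000,000 / 23.264 = 687,758 s ≈ 191 hours.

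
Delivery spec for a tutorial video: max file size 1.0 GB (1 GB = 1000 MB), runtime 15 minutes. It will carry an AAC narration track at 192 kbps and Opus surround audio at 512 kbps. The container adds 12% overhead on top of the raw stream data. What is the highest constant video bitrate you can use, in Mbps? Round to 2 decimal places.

Budget: 1.0 GB = 8000.0 Mb.
Stream payload after overhead: 8000.0 / 1.12 = 7142.9 Mb.
15 min = 900 s
Total bitrate budget: 7142.9 Mb / 900 s = 7.937 Mbps.
Audio total: 192 + 512 = 704 kbps = 0.704 Mbps.
Video: 7.937 − 0.704 = 7.233 Mbps.

7.23 Mbps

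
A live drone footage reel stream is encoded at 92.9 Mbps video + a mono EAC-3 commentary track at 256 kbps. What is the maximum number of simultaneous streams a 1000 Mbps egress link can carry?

Audio: 256 kbps = 0.256 Mbps.
Per-viewer media rate: 93.156 Mbps.
1000 Mbps = 1,000 Mbps; 1,000 / 93.156 = 10.73 → 10 viewers.

10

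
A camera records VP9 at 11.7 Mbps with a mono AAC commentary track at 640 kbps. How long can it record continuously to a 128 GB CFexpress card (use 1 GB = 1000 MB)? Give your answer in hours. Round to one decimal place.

Audio: 640 kbps = 0.640 Mbps.
Total bitrate: 11.7 + 0.640 = 12.340 Mbps.
Capacity: 128 GB = 1,024,000 Mb.
Recording time: 1,024,000 / 12.340 = 82,982 s ≈ 23.1 hours.

23.1 hours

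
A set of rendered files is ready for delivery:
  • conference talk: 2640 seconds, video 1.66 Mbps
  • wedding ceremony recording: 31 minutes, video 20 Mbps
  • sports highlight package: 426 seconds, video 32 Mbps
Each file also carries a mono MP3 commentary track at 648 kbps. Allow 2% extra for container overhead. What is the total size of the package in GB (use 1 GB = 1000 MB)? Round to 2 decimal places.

Audio: 648 kbps = 0.648 Mbps.
conference talk: 2.308 Mbps × 2640 s × 1.02 = 6215.0 Mb
wedding ceremony recording: 20.648 Mbps × 1860 s × 1.02 = 39173.4 Mb
sports highlight package: 32.648 Mbps × 426 s × 1.02 = 14186.2 Mb
Total: 59574.6 Mb = 7446.8 MB.
= 7.447 GB.

7.45 GB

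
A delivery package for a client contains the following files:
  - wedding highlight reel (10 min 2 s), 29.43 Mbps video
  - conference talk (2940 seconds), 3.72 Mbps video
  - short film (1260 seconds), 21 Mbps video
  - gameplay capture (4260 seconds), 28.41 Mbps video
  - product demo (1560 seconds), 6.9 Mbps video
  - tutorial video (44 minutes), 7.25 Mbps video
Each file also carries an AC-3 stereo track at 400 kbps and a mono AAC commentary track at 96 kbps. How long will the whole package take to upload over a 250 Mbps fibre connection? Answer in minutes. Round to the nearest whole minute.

Audio total: 400 + 96 = 496 kbps = 0.496 Mbps.
wedding highlight reel: 29.926 Mbps × 602 s = 18015.5 Mb
conference talk: 4.216 Mbps × 2940 s = 12395.0 Mb
short film: 21.496 Mbps × 1260 s = 27085.0 Mb
gameplay capture: 28.906 Mbps × 4260 s = 123139.6 Mb
product demo: 7.396 Mbps × 1560 s = 11537.8 Mb
tutorial video: 7.746 Mbps × 2640 s = 20449.4 Mb
Total: 212622.2 Mb = 26577.8 MB.
At 250 Mbps: 212622.2 / 250 = 850 s ≈ 14.2 minutes.

14 minutes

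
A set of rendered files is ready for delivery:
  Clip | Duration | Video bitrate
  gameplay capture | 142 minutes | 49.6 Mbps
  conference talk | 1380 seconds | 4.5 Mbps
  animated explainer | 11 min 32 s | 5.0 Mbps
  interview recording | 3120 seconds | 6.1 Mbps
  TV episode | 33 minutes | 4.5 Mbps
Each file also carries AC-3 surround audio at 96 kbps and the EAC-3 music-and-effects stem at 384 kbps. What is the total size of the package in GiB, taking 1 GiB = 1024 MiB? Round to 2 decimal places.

Audio total: 96 + 384 = 480 kbps = 0.480 Mbps.
gameplay capture: 50.080 Mbps × 8520 s = 426681.6 Mb
conference talk: 4.980 Mbps × 1380 s = 6872.4 Mb
animated explainer: 5.480 Mbps × 692 s = 3792.2 Mb
interview recording: 6.580 Mbps × 3120 s = 20529.6 Mb
TV episode: 4.980 Mbps × 1980 s = 9860.4 Mb
Total: 467736.2 Mb = 58467.0 MB.
= 54.45 GiB.

54.45 GiB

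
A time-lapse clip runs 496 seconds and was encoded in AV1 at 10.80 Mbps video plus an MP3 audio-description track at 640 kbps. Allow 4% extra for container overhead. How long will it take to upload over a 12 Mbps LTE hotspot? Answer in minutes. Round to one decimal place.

8.2 minutes

Audio: 640 kbps = 0.640 Mbps.
Total bitrate: 11.440 Mbps.
File: 11.440 Mbps × 496 s = 5674.2 Mb.
With 4% container overhead: ×1.04. → 5901.2 Mb.
At 12 Mbps: 5901.2 / 12 = 491.8 s ≈ 8.2 minutes.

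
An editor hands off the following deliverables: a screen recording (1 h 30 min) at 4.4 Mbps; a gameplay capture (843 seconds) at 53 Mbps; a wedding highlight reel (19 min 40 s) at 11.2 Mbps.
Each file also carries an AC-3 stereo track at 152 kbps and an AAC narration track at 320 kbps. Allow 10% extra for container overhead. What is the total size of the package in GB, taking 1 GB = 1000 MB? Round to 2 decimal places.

11.71 GB

Audio total: 152 + 320 = 472 kbps = 0.472 Mbps.
screen recording: 4.872 Mbps × 5400 s × 1.10 = 28939.7 Mb
gameplay capture: 53.472 Mbps × 843 s × 1.10 = 49584.6 Mb
wedding highlight reel: 11.672 Mbps × 1180 s × 1.10 = 15150.3 Mb
Total: 93674.5 Mb = 11709.3 MB.
= 11.71 GB.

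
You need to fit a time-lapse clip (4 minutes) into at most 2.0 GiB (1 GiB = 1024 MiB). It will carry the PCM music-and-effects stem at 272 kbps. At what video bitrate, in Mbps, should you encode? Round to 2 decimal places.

Budget: 2.0 GiB = 17179.9 Mb.
4 min = 240 s
Total bitrate budget: 17179.9 Mb / 240 s = 71.583 Mbps.
Audio: 272 kbps = 0.272 Mbps.
Video: 71.583 − 0.272 = 71.311 Mbps.

71.31 Mbps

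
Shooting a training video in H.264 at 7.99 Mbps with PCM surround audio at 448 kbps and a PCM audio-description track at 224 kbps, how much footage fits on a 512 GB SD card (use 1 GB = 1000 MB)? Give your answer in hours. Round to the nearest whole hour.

131 hours

Audio total: 448 + 224 = 672 kbps = 0.672 Mbps.
Total bitrate: 7.99 + 0.672 = 8.662 Mbps.
Capacity: 512 GB = 4,096,000 Mb.
Recording time: 4,096,000 / 8.662 = 472,870 s ≈ 131 hours.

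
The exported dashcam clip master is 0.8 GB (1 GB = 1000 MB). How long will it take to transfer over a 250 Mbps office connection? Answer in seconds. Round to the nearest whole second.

26 seconds

File: 0.8 GB = 6400.0 Mb.
At 250 Mbps: 6400.0 / 250 = 25.6 s ≈ 25.6 seconds.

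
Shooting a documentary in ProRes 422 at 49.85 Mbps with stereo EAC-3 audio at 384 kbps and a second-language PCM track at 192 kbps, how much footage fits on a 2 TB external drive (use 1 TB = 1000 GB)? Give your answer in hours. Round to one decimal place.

88.1 hours

Audio total: 384 + 192 = 576 kbps = 0.576 Mbps.
Total bitrate: 49.85 + 0.576 = 50.426 Mbps.
Capacity: 2 TB = 16,000,000 Mb.
Recording time: 16,000,000 / 50.426 = 317,297 s ≈ 88.1 hours.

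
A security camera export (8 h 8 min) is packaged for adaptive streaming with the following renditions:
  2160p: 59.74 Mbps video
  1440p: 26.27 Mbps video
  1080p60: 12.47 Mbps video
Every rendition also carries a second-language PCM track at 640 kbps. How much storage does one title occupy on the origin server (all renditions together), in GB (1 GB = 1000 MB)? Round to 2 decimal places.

8 h 8 min = 488 min = 29280 s
Audio: 640 kbps = 0.640 Mbps.
Sum of rendition bitrates: (59.74+0.640) + (26.27+0.640) + (12.47+0.640) = 100.400 Mbps.
× 29280 s = 2,939,712 Mb = 367,464 MB = 367.5 GB.

367.46 GB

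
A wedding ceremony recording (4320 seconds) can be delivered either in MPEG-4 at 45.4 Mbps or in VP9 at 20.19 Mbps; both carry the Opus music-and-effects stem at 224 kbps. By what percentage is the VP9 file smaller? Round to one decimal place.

Audio: 224 kbps = 0.224 Mbps.
MPEG-4: 45.624 Mbps × 4320 s = 197095.7 Mb = 22.945 GiB.
VP9: 20.414 Mbps × 4320 s = 88188.5 Mb = 10.266 GiB.
Reduction: (1 − 10.266/22.945) × 100 = 55.26%.

55.3%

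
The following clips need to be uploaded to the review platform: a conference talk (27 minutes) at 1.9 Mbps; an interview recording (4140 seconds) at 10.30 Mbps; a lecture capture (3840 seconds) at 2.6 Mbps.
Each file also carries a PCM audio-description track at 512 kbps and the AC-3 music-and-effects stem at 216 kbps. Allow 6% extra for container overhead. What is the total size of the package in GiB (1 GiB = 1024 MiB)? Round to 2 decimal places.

7.74 GiB

Audio total: 512 + 216 = 728 kbps = 0.728 Mbps.
conference talk: 2.628 Mbps × 1620 s × 1.06 = 4512.8 Mb
interview recording: 11.028 Mbps × 4140 s × 1.06 = 48395.3 Mb
lecture capture: 3.328 Mbps × 3840 s × 1.06 = 13546.3 Mb
Total: 66454.4 Mb = 8306.8 MB.
= 7.736 GiB.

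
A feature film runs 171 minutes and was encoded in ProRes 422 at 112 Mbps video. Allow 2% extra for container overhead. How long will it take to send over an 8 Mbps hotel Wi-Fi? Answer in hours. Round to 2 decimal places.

40.70 hours

171 min = 10260 s
File: 112.000 Mbps × 10260 s = 1149120.0 Mb.
With 2% container overhead: ×1.02. → 1172102.4 Mb.
At 8 Mbps: 1172102.4 / 8 = 146512.8 s ≈ 40.7 hours.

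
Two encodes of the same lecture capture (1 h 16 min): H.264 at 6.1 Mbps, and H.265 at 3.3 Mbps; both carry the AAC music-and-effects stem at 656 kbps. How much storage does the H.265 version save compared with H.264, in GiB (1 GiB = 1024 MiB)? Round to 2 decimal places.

1.49 GiB

1 h 16 min = 76 min = 4560 s
Audio: 656 kbps = 0.656 Mbps.
H.264: 6.756 Mbps × 4560 s = 30807.4 Mb = 3.586 GiB.
H.265: 3.956 Mbps × 4560 s = 18039.4 Mb = 2.100 GiB.
Saving: 3.586 − 2.100 = 1.486 GiB.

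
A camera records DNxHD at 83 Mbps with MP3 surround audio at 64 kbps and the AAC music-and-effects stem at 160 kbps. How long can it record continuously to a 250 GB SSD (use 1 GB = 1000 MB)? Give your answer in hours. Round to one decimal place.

Audio total: 64 + 160 = 224 kbps = 0.224 Mbps.
Total bitrate: 83 + 0.224 = 83.224 Mbps.
Capacity: 250 GB = 2,000,000 Mb.
Recording time: 2,000,000 / 83.224 = 24,032 s ≈ 6.68 hours.

6.7 hours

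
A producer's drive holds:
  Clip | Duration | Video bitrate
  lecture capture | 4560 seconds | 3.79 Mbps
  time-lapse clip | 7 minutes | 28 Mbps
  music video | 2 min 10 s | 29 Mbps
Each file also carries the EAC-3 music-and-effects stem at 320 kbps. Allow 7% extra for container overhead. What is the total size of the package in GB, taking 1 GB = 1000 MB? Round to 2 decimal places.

4.61 GB

Audio: 320 kbps = 0.320 Mbps.
lecture capture: 4.110 Mbps × 4560 s × 1.07 = 20053.5 Mb
time-lapse clip: 28.320 Mbps × 420 s × 1.07 = 12727.0 Mb
music video: 29.320 Mbps × 130 s × 1.07 = 4078.4 Mb
Total: 36858.9 Mb = 4607.4 MB.
= 4.607 GB.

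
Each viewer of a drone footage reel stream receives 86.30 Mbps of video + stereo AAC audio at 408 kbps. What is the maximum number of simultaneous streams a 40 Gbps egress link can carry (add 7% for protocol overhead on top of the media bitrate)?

Audio: 408 kbps = 0.408 Mbps.
Per-viewer media rate: 86.708 Mbps.
On the wire with 7% overhead: 92.778 Mbps.
40 Gbps = 40,000 Mbps; 40,000 / 92.778 = 431.14 → 431 viewers.

431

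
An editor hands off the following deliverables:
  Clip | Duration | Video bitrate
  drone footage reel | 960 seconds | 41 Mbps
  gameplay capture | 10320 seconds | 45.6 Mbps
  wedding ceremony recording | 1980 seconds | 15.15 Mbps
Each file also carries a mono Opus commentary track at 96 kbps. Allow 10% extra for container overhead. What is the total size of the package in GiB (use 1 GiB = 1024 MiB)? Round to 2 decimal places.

69.31 GiB

Audio: 96 kbps = 0.096 Mbps.
drone footage reel: 41.096 Mbps × 960 s × 1.10 = 43397.4 Mb
gameplay capture: 45.696 Mbps × 10320 s × 1.10 = 518741.0 Mb
wedding ceremony recording: 15.246 Mbps × 1980 s × 1.10 = 33205.8 Mb
Total: 595344.2 Mb = 74418.0 MB.
= 69.31 GiB.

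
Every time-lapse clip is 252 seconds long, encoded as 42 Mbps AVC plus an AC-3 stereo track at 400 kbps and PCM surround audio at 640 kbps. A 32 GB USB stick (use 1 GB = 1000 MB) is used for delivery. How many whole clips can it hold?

Audio total: 400 + 640 = 1040 kbps = 1.040 Mbps.
Total bitrate: 43.040 Mbps.
Per item: 43.040 Mbps × 252 s = 10,846 Mb = 1,356 MB.
Capacity: 32 GB = 256,000 Mb; 23.60 items → 23 complete.

23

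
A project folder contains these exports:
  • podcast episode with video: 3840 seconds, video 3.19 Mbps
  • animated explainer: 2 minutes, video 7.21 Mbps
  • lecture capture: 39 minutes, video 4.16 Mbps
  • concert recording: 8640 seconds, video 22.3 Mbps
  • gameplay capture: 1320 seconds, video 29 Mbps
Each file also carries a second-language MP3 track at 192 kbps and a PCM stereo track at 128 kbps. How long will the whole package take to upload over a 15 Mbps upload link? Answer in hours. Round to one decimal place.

Audio total: 192 + 128 = 320 kbps = 0.320 Mbps.
podcast episode with video: 3.510 Mbps × 3840 s = 13478.4 Mb
animated explainer: 7.530 Mbps × 120 s = 903.6 Mb
lecture capture: 4.480 Mbps × 2340 s = 10483.2 Mb
concert recording: 22.620 Mbps × 8640 s = 195436.8 Mb
gameplay capture: 29.320 Mbps × 1320 s = 38702.4 Mb
Total: 259004.4 Mb = 32375.5 MB.
At 15 Mbps: 259004.4 / 15 = 17267 s ≈ 4.8 hours.

4.8 hours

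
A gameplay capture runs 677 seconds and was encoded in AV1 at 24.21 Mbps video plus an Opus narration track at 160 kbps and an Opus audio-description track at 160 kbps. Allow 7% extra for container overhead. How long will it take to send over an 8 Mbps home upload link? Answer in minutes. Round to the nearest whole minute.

Audio total: 160 + 160 = 320 kbps = 0.320 Mbps.
Total bitrate: 24.530 Mbps.
File: 24.530 Mbps × 677 s = 16606.8 Mb.
With 7% container overhead: ×1.07. → 17769.3 Mb.
At 8 Mbps: 17769.3 / 8 = 2221.2 s ≈ 37 minutes.

37 minutes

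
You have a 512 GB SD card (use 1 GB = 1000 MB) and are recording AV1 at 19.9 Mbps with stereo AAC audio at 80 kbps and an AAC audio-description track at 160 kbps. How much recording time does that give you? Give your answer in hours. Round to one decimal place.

Audio total: 80 + 160 = 240 kbps = 0.240 Mbps.
Total bitrate: 19.9 + 0.240 = 20.140 Mbps.
Capacity: 512 GB = 4,096,000 Mb.
Recording time: 4,096,000 / 20.140 = 203,376 s ≈ 56.5 hours.

56.5 hours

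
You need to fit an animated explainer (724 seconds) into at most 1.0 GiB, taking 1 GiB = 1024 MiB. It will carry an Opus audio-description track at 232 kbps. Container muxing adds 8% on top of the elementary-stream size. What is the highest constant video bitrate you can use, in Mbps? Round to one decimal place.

Budget: 1.0 GiB = 8589.9 Mb.
Stream payload after overhead: 8589.9 / 1.08 = 7953.6 Mb.
Total bitrate budget: 7953.6 Mb / 724 s = 10.986 Mbps.
Audio: 232 kbps = 0.232 Mbps.
Video: 10.986 − 0.232 = 10.754 Mbps.

10.8 Mbps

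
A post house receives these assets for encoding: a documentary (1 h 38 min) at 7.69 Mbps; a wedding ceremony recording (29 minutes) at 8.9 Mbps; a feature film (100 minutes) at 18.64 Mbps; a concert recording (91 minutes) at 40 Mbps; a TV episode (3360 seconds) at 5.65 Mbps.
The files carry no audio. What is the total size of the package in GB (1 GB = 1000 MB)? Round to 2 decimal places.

51.24 GB

documentary: 7.690 Mbps × 5880 s = 45217.2 Mb
wedding ceremony recording: 8.900 Mbps × 1740 s = 15486.0 Mb
feature film: 18.640 Mbps × 6000 s = 111840.0 Mb
concert recording: 40.000 Mbps × 5460 s = 218400.0 Mb
TV episode: 5.650 Mbps × 3360 s = 18984.0 Mb
Total: 409927.2 Mb = 51240.9 MB.
= 51.24 GB.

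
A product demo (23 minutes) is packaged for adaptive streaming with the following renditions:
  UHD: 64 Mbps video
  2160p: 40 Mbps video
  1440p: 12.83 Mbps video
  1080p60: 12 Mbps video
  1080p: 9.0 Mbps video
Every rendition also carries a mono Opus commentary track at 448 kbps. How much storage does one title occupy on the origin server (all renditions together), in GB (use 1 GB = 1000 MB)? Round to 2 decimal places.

24.16 GB

23 min = 1380 s
Audio: 448 kbps = 0.448 Mbps.
Sum of rendition bitrates: (64+0.448) + (40+0.448) + (12.83+0.448) + (12+0.448) + (9.0+0.448) = 140.070 Mbps.
× 1380 s = 193,297 Mb = 24,162 MB = 24.16 GB.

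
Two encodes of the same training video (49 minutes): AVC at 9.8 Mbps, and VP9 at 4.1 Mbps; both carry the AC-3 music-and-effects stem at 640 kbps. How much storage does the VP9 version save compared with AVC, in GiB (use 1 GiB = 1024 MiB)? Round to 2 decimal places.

49 min = 2940 s
Audio: 640 kbps = 0.640 Mbps.
AVC: 10.440 Mbps × 2940 s = 30693.6 Mb = 3.573 GiB.
VP9: 4.740 Mbps × 2940 s = 13935.6 Mb = 1.622 GiB.
Saving: 3.573 − 1.622 = 1.951 GiB.

1.95 GiB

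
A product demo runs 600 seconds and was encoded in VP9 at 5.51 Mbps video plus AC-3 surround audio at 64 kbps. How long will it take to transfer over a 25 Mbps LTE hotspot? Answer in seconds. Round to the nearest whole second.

134 seconds

Audio: 64 kbps = 0.064 Mbps.
Total bitrate: 5.574 Mbps.
File: 5.574 Mbps × 600 s = 3344.4 Mb.
At 25 Mbps: 3344.4 / 25 = 133.8 s ≈ 134 seconds.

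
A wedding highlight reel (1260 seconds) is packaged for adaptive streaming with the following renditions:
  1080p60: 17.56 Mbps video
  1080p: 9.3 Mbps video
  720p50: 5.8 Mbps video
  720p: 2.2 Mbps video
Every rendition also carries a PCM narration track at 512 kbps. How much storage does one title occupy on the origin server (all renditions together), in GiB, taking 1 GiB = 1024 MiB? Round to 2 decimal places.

Audio: 512 kbps = 0.512 Mbps.
Sum of rendition bitrates: (17.56+0.512) + (9.3+0.512) + (5.8+0.512) + (2.2+0.512) = 36.908 Mbps.
× 1260 s = 46,504 Mb = 5,813 MB = 5.414 GiB.

5.41 GiB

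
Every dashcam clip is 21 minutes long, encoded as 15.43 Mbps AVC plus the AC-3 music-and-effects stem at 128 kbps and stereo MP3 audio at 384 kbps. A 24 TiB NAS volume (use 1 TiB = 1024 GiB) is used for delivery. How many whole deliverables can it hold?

21 min = 1260 s
Audio total: 128 + 384 = 512 kbps = 0.512 Mbps.
Total bitrate: 15.942 Mbps.
Per item: 15.942 Mbps × 1260 s = 20,087 Mb = 2,511 MB.
Capacity: 24 TiB = 211,106,233 Mb; 10509.64 items → 10509 complete.

10509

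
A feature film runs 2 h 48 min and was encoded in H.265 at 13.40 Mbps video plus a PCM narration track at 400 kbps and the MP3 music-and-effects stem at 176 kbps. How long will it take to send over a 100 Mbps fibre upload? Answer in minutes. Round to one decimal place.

2 h 48 min = 168 min = 10080 s
Audio total: 400 + 176 = 576 kbps = 0.576 Mbps.
Total bitrate: 13.976 Mbps.
File: 13.976 Mbps × 10080 s = 140878.1 Mb.
At 100 Mbps: 140878.1 / 100 = 1408.8 s ≈ 23.5 minutes.

23.5 minutes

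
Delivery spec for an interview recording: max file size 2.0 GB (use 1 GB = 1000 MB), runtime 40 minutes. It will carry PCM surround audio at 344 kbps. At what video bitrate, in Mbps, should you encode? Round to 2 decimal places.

Budget: 2.0 GB = 16000.0 Mb.
40 min = 2400 s
Total bitrate budget: 16000.0 Mb / 2400 s = 6.667 Mbps.
Audio: 344 kbps = 0.344 Mbps.
Video: 6.667 − 0.344 = 6.323 Mbps.

6.32 Mbps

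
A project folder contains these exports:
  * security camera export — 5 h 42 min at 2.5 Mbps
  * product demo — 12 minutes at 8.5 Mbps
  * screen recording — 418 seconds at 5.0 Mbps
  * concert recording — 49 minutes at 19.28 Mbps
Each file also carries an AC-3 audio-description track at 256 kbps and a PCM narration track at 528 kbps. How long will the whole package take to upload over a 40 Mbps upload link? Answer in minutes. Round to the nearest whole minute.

Audio total: 256 + 528 = 784 kbps = 0.784 Mbps.
security camera export: 3.284 Mbps × 20520 s = 67387.7 Mb
product demo: 9.284 Mbps × 720 s = 6684.5 Mb
screen recording: 5.784 Mbps × 418 s = 2417.7 Mb
concert recording: 20.064 Mbps × 2940 s = 58988.2 Mb
Total: 135478.0 Mb = 16934.8 MB.
At 40 Mbps: 135478.0 / 40 = 3387 s ≈ 56.4 minutes.

56 minutes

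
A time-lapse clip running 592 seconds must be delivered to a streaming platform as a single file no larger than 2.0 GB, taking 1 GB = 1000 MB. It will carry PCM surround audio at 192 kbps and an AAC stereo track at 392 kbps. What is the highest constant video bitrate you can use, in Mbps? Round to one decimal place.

26.4 Mbps

Budget: 2.0 GB = 16000.0 Mb.
Total bitrate budget: 16000.0 Mb / 592 s = 27.027 Mbps.
Audio total: 192 + 392 = 584 kbps = 0.584 Mbps.
Video: 27.027 − 0.584 = 26.443 Mbps.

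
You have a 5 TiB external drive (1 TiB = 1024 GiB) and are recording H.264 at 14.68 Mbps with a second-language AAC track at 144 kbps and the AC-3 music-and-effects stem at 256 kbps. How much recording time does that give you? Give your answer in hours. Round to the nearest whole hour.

Audio total: 144 + 256 = 400 kbps = 0.400 Mbps.
Total bitrate: 14.68 + 0.400 = 15.080 Mbps.
Capacity: 5 TiB = 43,980,465 Mb.
Recording time: 43,980,465 / 15.080 = 2,916,476 s ≈ 810 hours.

810 hours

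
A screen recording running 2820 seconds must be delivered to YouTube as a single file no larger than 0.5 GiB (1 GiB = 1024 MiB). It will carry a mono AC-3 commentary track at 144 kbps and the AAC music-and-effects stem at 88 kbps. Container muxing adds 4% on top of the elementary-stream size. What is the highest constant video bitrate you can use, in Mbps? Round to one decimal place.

Budget: 0.5 GiB = 4295.0 Mb.
Stream payload after overhead: 4295.0 / 1.04 = 4129.8 Mb.
Total bitrate budget: 4129.8 Mb / 2820 s = 1.464 Mbps.
Audio total: 144 + 88 = 232 kbps = 0.232 Mbps.
Video: 1.464 − 0.232 = 1.232 Mbps.

1.2 Mbps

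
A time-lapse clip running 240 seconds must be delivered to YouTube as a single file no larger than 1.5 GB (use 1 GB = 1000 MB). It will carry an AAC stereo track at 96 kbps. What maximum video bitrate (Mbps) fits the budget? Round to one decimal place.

49.9 Mbps

Budget: 1.5 GB = 12000.0 Mb.
Total bitrate budget: 12000.0 Mb / 240 s = 50.000 Mbps.
Audio: 96 kbps = 0.096 Mbps.
Video: 50.000 − 0.096 = 49.904 Mbps.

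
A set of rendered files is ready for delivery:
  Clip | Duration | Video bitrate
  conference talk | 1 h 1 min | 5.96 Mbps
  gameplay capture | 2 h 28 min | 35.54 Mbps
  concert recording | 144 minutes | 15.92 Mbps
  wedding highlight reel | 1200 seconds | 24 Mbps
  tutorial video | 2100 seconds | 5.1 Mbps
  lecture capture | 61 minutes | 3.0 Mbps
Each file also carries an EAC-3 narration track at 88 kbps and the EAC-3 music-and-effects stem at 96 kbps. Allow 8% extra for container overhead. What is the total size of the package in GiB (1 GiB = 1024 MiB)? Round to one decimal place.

66.7 GiB

Audio total: 88 + 96 = 184 kbps = 0.184 Mbps.
conference talk: 6.144 Mbps × 3660 s × 1.08 = 24286.0 Mb
gameplay capture: 35.724 Mbps × 8880 s × 1.08 = 342607.4 Mb
concert recording: 16.104 Mbps × 8640 s × 1.08 = 150269.6 Mb
wedding highlight reel: 24.184 Mbps × 1200 s × 1.08 = 31342.5 Mb
tutorial video: 5.284 Mbps × 2100 s × 1.08 = 11984.1 Mb
lecture capture: 3.184 Mbps × 3660 s × 1.08 = 12585.7 Mb
Total: 573075.4 Mb = 71634.4 MB.
= 66.71 GiB.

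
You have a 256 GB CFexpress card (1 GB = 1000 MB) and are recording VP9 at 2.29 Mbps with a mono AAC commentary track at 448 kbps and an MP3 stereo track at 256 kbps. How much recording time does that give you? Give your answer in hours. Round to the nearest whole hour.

Audio total: 448 + 256 = 704 kbps = 0.704 Mbps.
Total bitrate: 2.29 + 0.704 = 2.994 Mbps.
Capacity: 256 GB = 2,048,000 Mb.
Recording time: 2,048,000 / 2.994 = 684,035 s ≈ 190 hours.

190 hours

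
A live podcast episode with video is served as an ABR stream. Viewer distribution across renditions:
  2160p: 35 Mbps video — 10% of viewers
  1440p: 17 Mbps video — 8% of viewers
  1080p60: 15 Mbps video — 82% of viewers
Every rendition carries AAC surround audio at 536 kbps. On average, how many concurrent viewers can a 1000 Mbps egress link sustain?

Audio: 536 kbps = 0.536 Mbps.
Average per-viewer bitrate: 0.10×35.536 + 0.08×17.536 + 0.82×15.536 = 17.696 Mbps.
1000 Mbps = 1,000 Mbps; 1,000 / 17.696 = 56.51 → 56.

56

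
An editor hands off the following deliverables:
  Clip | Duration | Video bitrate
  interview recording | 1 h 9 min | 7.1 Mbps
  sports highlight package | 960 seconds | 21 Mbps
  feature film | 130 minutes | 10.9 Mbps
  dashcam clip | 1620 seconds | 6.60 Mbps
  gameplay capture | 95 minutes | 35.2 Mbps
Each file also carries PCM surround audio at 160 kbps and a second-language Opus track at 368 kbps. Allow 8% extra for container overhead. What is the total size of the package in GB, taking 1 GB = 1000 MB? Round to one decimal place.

48.1 GB

Audio total: 160 + 368 = 528 kbps = 0.528 Mbps.
interview recording: 7.628 Mbps × 4140 s × 1.08 = 34106.3 Mb
sports highlight package: 21.528 Mbps × 960 s × 1.08 = 22320.2 Mb
feature film: 11.428 Mbps × 7800 s × 1.08 = 96269.5 Mb
dashcam clip: 7.128 Mbps × 1620 s × 1.08 = 12471.1 Mb
gameplay capture: 35.728 Mbps × 5700 s × 1.08 = 219941.6 Mb
Total: 385108.7 Mb = 48138.6 MB.
= 48.14 GB.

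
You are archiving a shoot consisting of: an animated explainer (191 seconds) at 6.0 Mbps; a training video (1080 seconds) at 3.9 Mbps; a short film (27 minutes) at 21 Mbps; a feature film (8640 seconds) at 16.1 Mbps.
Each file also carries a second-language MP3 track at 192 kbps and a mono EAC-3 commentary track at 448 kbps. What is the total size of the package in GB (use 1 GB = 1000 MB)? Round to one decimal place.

Audio total: 192 + 448 = 640 kbps = 0.640 Mbps.
animated explainer: 6.640 Mbps × 191 s = 1268.2 Mb
training video: 4.540 Mbps × 1080 s = 4903.2 Mb
short film: 21.640 Mbps × 1620 s = 35056.8 Mb
feature film: 16.740 Mbps × 8640 s = 144633.6 Mb
Total: 185861.8 Mb = 23232.7 MB.
= 23.23 GB.

23.2 GB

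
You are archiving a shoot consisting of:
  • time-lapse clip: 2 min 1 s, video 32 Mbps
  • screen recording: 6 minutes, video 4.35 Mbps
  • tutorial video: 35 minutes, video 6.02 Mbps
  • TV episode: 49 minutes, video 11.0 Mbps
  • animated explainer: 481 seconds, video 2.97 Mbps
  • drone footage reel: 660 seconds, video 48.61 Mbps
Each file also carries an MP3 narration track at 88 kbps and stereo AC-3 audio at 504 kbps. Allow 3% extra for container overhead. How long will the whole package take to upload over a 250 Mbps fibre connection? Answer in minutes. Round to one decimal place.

6.0 minutes

Audio total: 88 + 504 = 592 kbps = 0.592 Mbps.
time-lapse clip: 32.592 Mbps × 121 s × 1.03 = 4061.9 Mb
screen recording: 4.942 Mbps × 360 s × 1.03 = 1832.5 Mb
tutorial video: 6.612 Mbps × 2100 s × 1.03 = 14301.8 Mb
TV episode: 11.592 Mbps × 2940 s × 1.03 = 35102.9 Mb
animated explainer: 3.562 Mbps × 481 s × 1.03 = 1764.7 Mb
drone footage reel: 49.202 Mbps × 660 s × 1.03 = 33447.5 Mb
Total: 90511.3 Mb = 11313.9 MB.
At 250 Mbps: 90511.3 / 250 = 362 s ≈ 6.03 minutes.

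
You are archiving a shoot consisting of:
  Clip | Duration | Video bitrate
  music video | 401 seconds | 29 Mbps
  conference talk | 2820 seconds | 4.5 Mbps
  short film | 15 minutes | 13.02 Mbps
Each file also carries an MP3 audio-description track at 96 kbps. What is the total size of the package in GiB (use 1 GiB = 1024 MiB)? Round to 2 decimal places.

Audio: 96 kbps = 0.096 Mbps.
music video: 29.096 Mbps × 401 s = 11667.5 Mb
conference talk: 4.596 Mbps × 2820 s = 12960.7 Mb
short film: 13.116 Mbps × 900 s = 11804.4 Mb
Total: 36432.6 Mb = 4554.1 MB.
= 4.241 GiB.

4.24 GiB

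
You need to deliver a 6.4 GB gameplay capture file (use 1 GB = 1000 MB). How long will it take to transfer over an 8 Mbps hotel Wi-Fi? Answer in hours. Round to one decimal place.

1.8 hours

File: 6.4 GB = 51200.0 Mb.
At 8 Mbps: 51200.0 / 8 = 6400.0 s ≈ 1.78 hours.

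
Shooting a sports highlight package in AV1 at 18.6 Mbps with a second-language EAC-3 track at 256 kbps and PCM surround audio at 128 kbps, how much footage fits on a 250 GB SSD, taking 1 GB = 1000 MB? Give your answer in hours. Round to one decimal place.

29.3 hours

Audio total: 256 + 128 = 384 kbps = 0.384 Mbps.
Total bitrate: 18.6 + 0.384 = 18.984 Mbps.
Capacity: 250 GB = 2,000,000 Mb.
Recording time: 2,000,000 / 18.984 = 105,352 s ≈ 29.3 hours.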